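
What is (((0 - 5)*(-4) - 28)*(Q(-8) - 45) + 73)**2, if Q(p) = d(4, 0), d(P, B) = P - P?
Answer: 187489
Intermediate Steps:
d(P, B) = 0
Q(p) = 0
(((0 - 5)*(-4) - 28)*(Q(-8) - 45) + 73)**2 = (((0 - 5)*(-4) - 28)*(0 - 45) + 73)**2 = ((-5*(-4) - 28)*(-45) + 73)**2 = ((20 - 28)*(-45) + 73)**2 = (-8*(-45) + 73)**2 = (360 + 73)**2 = 433**2 = 187489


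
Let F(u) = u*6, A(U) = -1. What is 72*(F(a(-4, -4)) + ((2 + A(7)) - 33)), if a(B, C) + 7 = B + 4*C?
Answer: -13968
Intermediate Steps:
a(B, C) = -7 + B + 4*C (a(B, C) = -7 + (B + 4*C) = -7 + B + 4*C)
F(u) = 6*u
72*(F(a(-4, -4)) + ((2 + A(7)) - 33)) = 72*(6*(-7 - 4 + 4*(-4)) + ((2 - 1) - 33)) = 72*(6*(-7 - 4 - 16) + (1 - 33)) = 72*(6*(-27) - 32) = 72*(-162 - 32) = 72*(-194) = -13968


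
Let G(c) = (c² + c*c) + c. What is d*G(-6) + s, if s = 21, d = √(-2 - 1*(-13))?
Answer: 21 + 66*√11 ≈ 239.90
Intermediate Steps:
d = √11 (d = √(-2 + 13) = √11 ≈ 3.3166)
G(c) = c + 2*c² (G(c) = (c² + c²) + c = 2*c² + c = c + 2*c²)
d*G(-6) + s = √11*(-6*(1 + 2*(-6))) + 21 = √11*(-6*(1 - 12)) + 21 = √11*(-6*(-11)) + 21 = √11*66 + 21 = 66*√11 + 21 = 21 + 66*√11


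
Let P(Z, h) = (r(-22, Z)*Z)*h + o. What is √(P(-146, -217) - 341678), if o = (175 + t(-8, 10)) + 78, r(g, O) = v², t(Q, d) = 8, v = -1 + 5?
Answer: √165495 ≈ 406.81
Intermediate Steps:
v = 4
r(g, O) = 16 (r(g, O) = 4² = 16)
o = 261 (o = (175 + 8) + 78 = 183 + 78 = 261)
P(Z, h) = 261 + 16*Z*h (P(Z, h) = (16*Z)*h + 261 = 16*Z*h + 261 = 261 + 16*Z*h)
√(P(-146, -217) - 341678) = √((261 + 16*(-146)*(-217)) - 341678) = √((261 + 506912) - 341678) = √(507173 - 341678) = √165495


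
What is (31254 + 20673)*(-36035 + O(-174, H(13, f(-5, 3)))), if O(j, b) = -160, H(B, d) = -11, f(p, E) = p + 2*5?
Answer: -1879497765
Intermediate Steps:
f(p, E) = 10 + p (f(p, E) = p + 10 = 10 + p)
(31254 + 20673)*(-36035 + O(-174, H(13, f(-5, 3)))) = (31254 + 20673)*(-36035 - 160) = 51927*(-36195) = -1879497765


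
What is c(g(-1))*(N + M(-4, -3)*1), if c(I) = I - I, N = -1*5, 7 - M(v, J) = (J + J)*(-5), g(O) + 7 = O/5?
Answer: 0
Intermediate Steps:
g(O) = -7 + O/5
M(v, J) = 7 + 10*J (M(v, J) = 7 - (J + J)*(-5) = 7 - 2*J*(-5) = 7 - (-10)*J = 7 + 10*J)
N = -5
c(I) = 0
c(g(-1))*(N + M(-4, -3)*1) = 0*(-5 + (7 + 10*(-3))*1) = 0*(-5 + (7 - 30)*1) = 0*(-5 - 23*1) = 0*(-5 - 23) = 0*(-28) = 0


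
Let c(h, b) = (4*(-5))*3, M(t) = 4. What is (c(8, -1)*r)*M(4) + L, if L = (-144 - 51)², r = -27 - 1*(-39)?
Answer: 35145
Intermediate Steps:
c(h, b) = -60 (c(h, b) = -20*3 = -60)
r = 12 (r = -27 + 39 = 12)
L = 38025 (L = (-195)² = 38025)
(c(8, -1)*r)*M(4) + L = -60*12*4 + 38025 = -720*4 + 38025 = -2880 + 38025 = 35145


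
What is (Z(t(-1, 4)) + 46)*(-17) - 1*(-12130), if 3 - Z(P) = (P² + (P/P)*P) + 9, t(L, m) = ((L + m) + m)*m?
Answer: 25254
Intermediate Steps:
t(L, m) = m*(L + 2*m) (t(L, m) = (L + 2*m)*m = m*(L + 2*m))
Z(P) = -6 - P - P² (Z(P) = 3 - ((P² + (P/P)*P) + 9) = 3 - ((P² + 1*P) + 9) = 3 - ((P² + P) + 9) = 3 - ((P + P²) + 9) = 3 - (9 + P + P²) = 3 + (-9 - P - P²) = -6 - P - P²)
(Z(t(-1, 4)) + 46)*(-17) - 1*(-12130) = ((-6 - 4*(-1 + 2*4) - (4*(-1 + 2*4))²) + 46)*(-17) - 1*(-12130) = ((-6 - 4*(-1 + 8) - (4*(-1 + 8))²) + 46)*(-17) + 12130 = ((-6 - 4*7 - (4*7)²) + 46)*(-17) + 12130 = ((-6 - 1*28 - 1*28²) + 46)*(-17) + 12130 = ((-6 - 28 - 1*784) + 46)*(-17) + 12130 = ((-6 - 28 - 784) + 46)*(-17) + 12130 = (-818 + 46)*(-17) + 12130 = -772*(-17) + 12130 = 13124 + 12130 = 25254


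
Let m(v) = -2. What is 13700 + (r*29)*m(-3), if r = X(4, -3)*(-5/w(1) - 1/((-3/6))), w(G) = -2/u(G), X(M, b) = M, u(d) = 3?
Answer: 11496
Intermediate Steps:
w(G) = -2/3
r = 38 (r = 4*(-5/(-2/3) - 1/((-3/6))) = 4*(-5*(-3/2) - 1/((-3*1/6))) = 4*(15/2 - 1/(-1/2)) = 4*(15/2 - 1*(-2)) = 4*(15/2 + 2) = 4*(19/2) = 38)
13700 + (r*29)*m(-3) = 13700 + (38*29)*(-2) = 13700 + 1102*(-2) = 13700 - 2204 = 11496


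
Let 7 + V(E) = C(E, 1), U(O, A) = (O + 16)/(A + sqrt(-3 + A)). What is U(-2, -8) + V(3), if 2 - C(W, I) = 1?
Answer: -562/75 - 14*I*sqrt(11)/75 ≈ -7.4933 - 0.6191*I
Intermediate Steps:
C(W, I) = 1 (C(W, I) = 2 - 1*1 = 2 - 1 = 1)
U(O, A) = (16 + O)/(A + sqrt(-3 + A))
V(E) = -6 (V(E) = -7 + 1 = -6)
U(-2, -8) + V(3) = (16 - 2)/(-8 + sqrt(-3 - 8)) - 6 = 14/(-8 + sqrt(-11)) - 6 = 14/(-8 + I*sqrt(11)) - 6 = -6 + 14/(-8 + I*sqrt(11))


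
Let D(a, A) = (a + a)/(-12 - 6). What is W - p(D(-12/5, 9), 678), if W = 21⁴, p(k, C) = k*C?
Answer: 971501/5 ≈ 1.9430e+5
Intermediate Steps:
D(a, A) = -a/9 (D(a, A) = (2*a)/(-18) = (2*a)*(-1/18) = -a/9)
p(k, C) = C*k
W = 194481
W - p(D(-12/5, 9), 678) = 194481 - 678*(-(-4)/(3*5)) = 194481 - 678*(-⅑*(-12/5)) = 194481 - 678*4/15 = 194481 - 1*904/5 = 194481 - 904/5 = 971501/5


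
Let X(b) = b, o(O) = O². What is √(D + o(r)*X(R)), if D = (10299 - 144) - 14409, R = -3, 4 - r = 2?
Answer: 3*I*√474 ≈ 65.315*I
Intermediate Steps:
r = 2 (r = 4 - 1*2 = 4 - 2 = 2)
D = -4254 (D = 10155 - 14409 = -4254)
√(D + o(r)*X(R)) = √(-4254 + 2²*(-3)) = √(-4254 + 4*(-3)) = √(-4254 - 12) = √(-4266) = 3*I*√474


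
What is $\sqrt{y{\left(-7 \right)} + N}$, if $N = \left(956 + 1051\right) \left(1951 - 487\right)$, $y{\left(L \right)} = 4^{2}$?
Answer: $2 \sqrt{734566} \approx 1714.1$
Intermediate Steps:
$y{\left(L \right)} = 16$
$N = 2938248$ ($N = 2007 \cdot 1464 = 2938248$)
$\sqrt{y{\left(-7 \right)} + N} = \sqrt{16 + 2938248} = \sqrt{2938264} = 2 \sqrt{734566}$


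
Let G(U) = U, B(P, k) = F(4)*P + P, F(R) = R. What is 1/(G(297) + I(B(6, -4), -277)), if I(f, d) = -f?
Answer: 1/267 ≈ 0.0037453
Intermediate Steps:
B(P, k) = 5*P (B(P, k) = 4*P + P = 5*P)
1/(G(297) + I(B(6, -4), -277)) = 1/(297 - 5*6) = 1/(297 - 1*30) = 1/(297 - 30) = 1/267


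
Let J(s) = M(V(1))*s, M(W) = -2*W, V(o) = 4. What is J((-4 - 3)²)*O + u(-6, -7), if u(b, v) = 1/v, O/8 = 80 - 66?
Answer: -307329/7 ≈ -43904.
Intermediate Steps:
O = 112 (O = 8*(80 - 66) = 8*14 = 112)
J(s) = -8*s (J(s) = (-2*4)*s = -8*s)
J((-4 - 3)²)*O + u(-6, -7) = -8*(-4 - 3)²*112 + 1/(-7) = -8*(-7)²*112 - ⅐ = -8*49*112 - ⅐ = -392*112 - ⅐ = -43904 - ⅐ = -307329/7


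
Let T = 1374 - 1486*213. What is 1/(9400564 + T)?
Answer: 1/9085420 ≈ 1.1007e-7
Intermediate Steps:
T = -315144 (T = 1374 - 316518 = -315144)
1/(9400564 + T) = 1/(9400564 - 315144) = 1/9085420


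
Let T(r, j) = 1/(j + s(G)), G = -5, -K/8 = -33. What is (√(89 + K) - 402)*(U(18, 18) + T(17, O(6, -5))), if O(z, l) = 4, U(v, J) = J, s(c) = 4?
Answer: -29145/4 + 145*√353/8 ≈ -6945.7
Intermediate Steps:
K = 264 (K = -8*(-33) = 264)
T(r, j) = 1/(4 + j) (T(r, j) = 1/(j + 4) = 1/(4 + j))
(√(89 + K) - 402)*(U(18, 18) + T(17, O(6, -5))) = (√(89 + 264) - 402)*(18 + 1/(4 + 4)) = (√353 - 402)*(18 + 1/8) = (-402 + √353)*(18 + ⅛) = (-402 + √353)*(145/8) = -29145/4 + 145*√353/8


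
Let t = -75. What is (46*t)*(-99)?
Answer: 341550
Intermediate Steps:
(46*t)*(-99) = (46*(-75))*(-99) = -3450*(-99) = 341550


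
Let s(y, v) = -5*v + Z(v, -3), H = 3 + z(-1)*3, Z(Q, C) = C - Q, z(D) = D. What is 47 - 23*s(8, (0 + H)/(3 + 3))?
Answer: 116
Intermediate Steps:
H = 0 (H = 3 - 1*3 = 3 - 3 = 0)
s(y, v) = -3 - 6*v (s(y, v) = -5*v + (-3 - v) = -3 - 6*v)
47 - 23*s(8, (0 + H)/(3 + 3)) = 47 - 23*(-3 - 6*(0 + 0)/(3 + 3)) = 47 - 23*(-3 - 0/6) = 47 - 23*(-3 - 6*0) = 47 - 23*(-3 + 0) = 47 - 23*(-3) = 47 + 69 = 116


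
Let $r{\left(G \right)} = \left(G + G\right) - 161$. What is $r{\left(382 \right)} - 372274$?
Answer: $-371671$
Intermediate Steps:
$r{\left(G \right)} = -161 + 2 G$ ($r{\left(G \right)} = 2 G - 161 = -161 + 2 G$)
$r{\left(382 \right)} - 372274 = \left(-161 + 2 \cdot 382\right) - 372274 = \left(-161 + 764\right) - 372274 = 603 - 372274 = -371671$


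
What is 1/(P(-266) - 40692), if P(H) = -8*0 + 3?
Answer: -1/40689 ≈ -2.4577e-5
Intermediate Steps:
P(H) = 3 (P(H) = 0 + 3 = 3)
1/(P(-266) - 40692) = 1/(3 - 40692) = 1/(-40689) = -1/40689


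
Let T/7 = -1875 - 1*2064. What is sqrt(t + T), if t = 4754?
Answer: I*sqrt(22819) ≈ 151.06*I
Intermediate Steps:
T = -27573 (T = 7*(-1875 - 1*2064) = 7*(-1875 - 2064) = 7*(-3939) = -27573)
sqrt(t + T) = sqrt(4754 - 27573) = sqrt(-22819) = I*sqrt(22819)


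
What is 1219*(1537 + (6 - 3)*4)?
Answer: 1888231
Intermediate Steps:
1219*(1537 + (6 - 3)*4) = 1219*(1537 + 3*4) = 1219*(1537 + 12) = 1219*1549 = 1888231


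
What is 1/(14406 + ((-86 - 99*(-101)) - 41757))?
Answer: -1/17438 ≈ -5.7346e-5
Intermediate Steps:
1/(14406 + ((-86 - 99*(-101)) - 41757)) = 1/(14406 + ((-86 + 9999) - 41757)) = 1/(14406 + (9913 - 41757)) = 1/(14406 - 31844) = 1/(-17438) = -1/17438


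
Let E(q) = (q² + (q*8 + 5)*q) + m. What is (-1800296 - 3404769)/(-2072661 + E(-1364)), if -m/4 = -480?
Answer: -5205065/14666903 ≈ -0.35489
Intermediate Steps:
m = 1920 (m = -4*(-480) = 1920)
E(q) = 1920 + q² + q*(5 + 8*q) (E(q) = (q² + (q*8 + 5)*q) + 1920 = (q² + (8*q + 5)*q) + 1920 = (q² + (5 + 8*q)*q) + 1920 = (q² + q*(5 + 8*q)) + 1920 = 1920 + q² + q*(5 + 8*q))
(-1800296 - 3404769)/(-2072661 + E(-1364)) = (-1800296 - 3404769)/(-2072661 + (1920 + 5*(-1364) + 9*(-1364)²)) = -5205065/(-2072661 + (1920 - 6820 + 9*1860496)) = -5205065/(-2072661 + (1920 - 6820 + 16744464)) = -5205065/(-2072661 + 16739564) = -5205065/14666903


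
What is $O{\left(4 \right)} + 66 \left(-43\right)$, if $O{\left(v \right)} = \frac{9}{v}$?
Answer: $- \frac{11343}{4} \approx -2835.8$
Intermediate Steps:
$O{\left(4 \right)} + 66 \left(-43\right) = \frac{9}{4} + 66 \left(-43\right) = 9 \cdot \frac{1}{4} - 2838 = \frac{9}{4} - 2838 = - \frac{11343}{4}$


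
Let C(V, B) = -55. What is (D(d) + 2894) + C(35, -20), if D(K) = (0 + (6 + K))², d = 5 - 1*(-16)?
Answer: 3568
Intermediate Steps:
d = 21 (d = 5 + 16 = 21)
D(K) = (6 + K)²
(D(d) + 2894) + C(35, -20) = ((6 + 21)² + 2894) - 55 = (27² + 2894) - 55 = (729 + 2894) - 55 = 3623 - 55 = 3568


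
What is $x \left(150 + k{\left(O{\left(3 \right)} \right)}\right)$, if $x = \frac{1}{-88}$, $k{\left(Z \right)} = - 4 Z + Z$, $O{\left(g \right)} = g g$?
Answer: $- \frac{123}{88} \approx -1.3977$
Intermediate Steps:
$O{\left(g \right)} = g^{2}$
$k{\left(Z \right)} = - 3 Z$
$x = - \frac{1}{88} \approx -0.011364$
$x \left(150 + k{\left(O{\left(3 \right)} \right)}\right) = - \frac{150 - 3 \cdot 3^{2}}{88} = - \frac{150 - 27}{88} = \left(- \frac{1}{88}\right) 123 = - \frac{123}{88}$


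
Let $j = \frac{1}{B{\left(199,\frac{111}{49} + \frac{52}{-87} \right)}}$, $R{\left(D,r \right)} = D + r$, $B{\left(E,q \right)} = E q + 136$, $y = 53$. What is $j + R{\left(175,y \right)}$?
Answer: $\frac{454740915}{1994459} \approx 228.0$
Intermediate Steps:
$B{\left(E,q \right)} = 136 + E q$
$j = \frac{4263}{1994459}$ ($j = \frac{1}{136 + 199 \left(\frac{111}{49} + \frac{52}{-87}\right)} = \frac{1}{136 + 199 \left(111 \cdot \frac{1}{49} + 52 \left(- \frac{1}{87}\right)\right)} = \frac{1}{136 + 199 \left(\frac{111}{49} - \frac{52}{87}\right)} = \frac{1}{136 + 199 \cdot \frac{7109}{4263}} = \frac{1}{136 + \frac{1414691}{4263}} = \frac{1}{\frac{1994459}{4263}} = \frac{4263}{1994459} \approx 0.0021374$)
$j + R{\left(175,y \right)} = \frac{4263}{1994459} + \left(175 + 53\right) = \frac{4263}{1994459} + 228 = \frac{454740915}{1994459}$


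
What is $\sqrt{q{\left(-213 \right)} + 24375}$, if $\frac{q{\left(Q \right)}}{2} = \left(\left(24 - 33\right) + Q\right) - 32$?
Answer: $\sqrt{23867} \approx 154.49$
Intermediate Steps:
$q{\left(Q \right)} = -82 + 2 Q$ ($q{\left(Q \right)} = 2 \left(\left(\left(24 - 33\right) + Q\right) - 32\right) = 2 \left(\left(-9 + Q\right) - 32\right) = 2 \left(-41 + Q\right) = -82 + 2 Q$)
$\sqrt{q{\left(-213 \right)} + 24375} = \sqrt{\left(-82 + 2 \left(-213\right)\right) + 24375} = \sqrt{\left(-82 - 426\right) + 24375} = \sqrt{-508 + 24375} = \sqrt{23867}$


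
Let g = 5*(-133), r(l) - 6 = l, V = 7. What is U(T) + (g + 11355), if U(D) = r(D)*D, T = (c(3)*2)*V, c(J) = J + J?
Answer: 18250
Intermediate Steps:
r(l) = 6 + l
c(J) = 2*J
g = -665
T = 84 (T = ((2*3)*2)*7 = (6*2)*7 = 12*7 = 84)
U(D) = D*(6 + D) (U(D) = (6 + D)*D = D*(6 + D))
U(T) + (g + 11355) = 84*(6 + 84) + (-665 + 11355) = 84*90 + 10690 = 7560 + 10690 = 18250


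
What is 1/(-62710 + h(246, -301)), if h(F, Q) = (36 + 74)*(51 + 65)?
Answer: -1/49950 ≈ -2.0020e-5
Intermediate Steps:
h(F, Q) = 12760 (h(F, Q) = 110*116 = 12760)
1/(-62710 + h(246, -301)) = 1/(-62710 + 12760) = 1/(-49950) = -1/49950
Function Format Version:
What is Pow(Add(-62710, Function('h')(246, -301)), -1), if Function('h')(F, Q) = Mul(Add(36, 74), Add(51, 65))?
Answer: Rational(-1, 49950) ≈ -2.0020e-5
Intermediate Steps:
Function('h')(F, Q) = 12760 (Function('h')(F, Q) = Mul(110, 116) = 12760)
Pow(Add(-62710, Function('h')(246, -301)), -1) = Pow(Add(-62710, 12760), -1) = Pow(-49950, -1) = Rational(-1, 49950)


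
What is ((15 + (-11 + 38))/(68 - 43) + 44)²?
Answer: 1304164/625 ≈ 2086.7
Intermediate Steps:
((15 + (-11 + 38))/(68 - 43) + 44)² = ((15 + 27)/25 + 44)² = (42*(1/25) + 44)² = (42/25 + 44)² = (1142/25)² = 1304164/625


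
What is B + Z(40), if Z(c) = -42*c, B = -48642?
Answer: -50322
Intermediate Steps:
B + Z(40) = -48642 - 42*40 = -48642 - 1680 = -50322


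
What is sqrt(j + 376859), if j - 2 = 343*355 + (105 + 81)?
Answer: 2*sqrt(124703) ≈ 706.27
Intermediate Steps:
j = 121953 (j = 2 + (343*355 + (105 + 81)) = 2 + (121765 + 186) = 2 + 121951 = 121953)
sqrt(j + 376859) = sqrt(121953 + 376859) = sqrt(498812) = 2*sqrt(124703)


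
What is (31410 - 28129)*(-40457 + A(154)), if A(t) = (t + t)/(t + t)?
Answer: -132736136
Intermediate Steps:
A(t) = 1 (A(t) = (2*t)/((2*t)) = (2*t)*(1/(2*t)) = 1)
(31410 - 28129)*(-40457 + A(154)) = (31410 - 28129)*(-40457 + 1) = 3281*(-40456) = -132736136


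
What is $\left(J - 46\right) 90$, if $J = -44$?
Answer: $-8100$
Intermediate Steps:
$\left(J - 46\right) 90 = \left(-44 - 46\right) 90 = \left(-90\right) 90 = -8100$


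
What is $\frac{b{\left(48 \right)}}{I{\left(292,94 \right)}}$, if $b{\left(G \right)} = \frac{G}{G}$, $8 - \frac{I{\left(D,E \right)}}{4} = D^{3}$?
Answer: $- \frac{1}{99588320} \approx -1.0041 \cdot 10^{-8}$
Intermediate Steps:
$I{\left(D,E \right)} = 32 - 4 D^{3}$
$b{\left(G \right)} = 1$
$\frac{b{\left(48 \right)}}{I{\left(292,94 \right)}} = 1 \frac{1}{32 - 4 \cdot 292^{3}} = 1 \frac{1}{32 - 99588352} = 1 \frac{1}{-99588320} = 1 \left(- \frac{1}{99588320}\right) = - \frac{1}{99588320}$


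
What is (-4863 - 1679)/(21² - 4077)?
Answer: 3271/1818 ≈ 1.7992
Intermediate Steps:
(-4863 - 1679)/(21² - 4077) = -6542/(441 - 4077) = -6542/(-3636) = -6542*(-1/3636) = 3271/1818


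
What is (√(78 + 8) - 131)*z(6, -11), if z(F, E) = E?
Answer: 1441 - 11*√86 ≈ 1339.0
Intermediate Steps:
(√(78 + 8) - 131)*z(6, -11) = (√(78 + 8) - 131)*(-11) = (√86 - 131)*(-11) = (-131 + √86)*(-11) = 1441 - 11*√86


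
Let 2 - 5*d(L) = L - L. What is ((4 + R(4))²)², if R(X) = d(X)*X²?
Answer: 7311616/625 ≈ 11699.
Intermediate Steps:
d(L) = ⅖ (d(L) = ⅖ - (L - L)/5 = ⅖ - ⅕*0 = ⅖ + 0 = ⅖)
R(X) = 2*X²/5
((4 + R(4))²)² = ((4 + (⅖)*4²)²)² = ((4 + (⅖)*16)²)² = ((4 + 32/5)²)² = ((52/5)²)² = (2704/25)² = 7311616/625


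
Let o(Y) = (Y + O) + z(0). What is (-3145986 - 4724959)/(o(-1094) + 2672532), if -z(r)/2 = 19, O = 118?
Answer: -7870945/2671518 ≈ -2.9462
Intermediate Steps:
z(r) = -38 (z(r) = -2*19 = -38)
o(Y) = 80 + Y (o(Y) = (Y + 118) - 38 = (118 + Y) - 38 = 80 + Y)
(-3145986 - 4724959)/(o(-1094) + 2672532) = (-3145986 - 4724959)/((80 - 1094) + 2672532) = -7870945/(-1014 + 2672532) = -7870945/2671518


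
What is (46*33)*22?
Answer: 33396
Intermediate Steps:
(46*33)*22 = 1518*22 = 33396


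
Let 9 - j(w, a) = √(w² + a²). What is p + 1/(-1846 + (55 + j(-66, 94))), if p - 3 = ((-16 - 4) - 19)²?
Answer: 2409696093/1581166 + √3298/1581166 ≈ 1524.0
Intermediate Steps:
j(w, a) = 9 - √(a² + w²) (j(w, a) = 9 - √(w² + a²) = 9 - √(a² + w²))
p = 1524 (p = 3 + ((-16 - 4) - 19)² = 3 + (-20 - 19)² = 3 + (-39)² = 3 + 1521 = 1524)
p + 1/(-1846 + (55 + j(-66, 94))) = 1524 + 1/(-1846 + (55 + (9 - √(94² + (-66)²)))) = 1524 + 1/(-1846 + (55 + (9 - √(8836 + 4356)))) = 1524 + 1/(-1846 + (55 + (9 - √13192))) = 1524 + 1/(-1846 + (55 + (9 - 2*√3298))) = 1524 + 1/(-1846 + (64 - 2*√3298)) = 1524 + 1/(-1782 - 2*√3298)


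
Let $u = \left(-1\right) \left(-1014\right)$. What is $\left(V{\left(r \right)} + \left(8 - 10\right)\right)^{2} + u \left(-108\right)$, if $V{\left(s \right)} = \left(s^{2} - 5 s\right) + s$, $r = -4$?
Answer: $-108612$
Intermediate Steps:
$V{\left(s \right)} = s^{2} - 4 s$
$u = 1014$
$\left(V{\left(r \right)} + \left(8 - 10\right)\right)^{2} + u \left(-108\right) = \left(- 4 \left(-4 - 4\right) + \left(8 - 10\right)\right)^{2} + 1014 \left(-108\right) = \left(\left(-4\right) \left(-8\right) + \left(8 - 10\right)\right)^{2} - 109512 = \left(32 - 2\right)^{2} - 109512 = 30^{2} - 109512 = 900 - 109512 = -108612$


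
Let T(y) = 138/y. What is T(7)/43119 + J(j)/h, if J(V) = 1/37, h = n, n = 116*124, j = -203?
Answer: 24582179/53545979088 ≈ 0.00045909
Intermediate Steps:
n = 14384
h = 14384
J(V) = 1/37
T(7)/43119 + J(j)/h = (138/7)/43119 + (1/37)/14384 = (138*(1/7))*(1/43119) + (1/37)*(1/14384) = (138/7)*(1/43119) + 1/532208 = 46/100611 + 1/532208 = 24582179/53545979088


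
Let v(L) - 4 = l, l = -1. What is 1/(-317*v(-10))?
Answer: -1/951 ≈ -0.0010515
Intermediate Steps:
v(L) = 3 (v(L) = 4 - 1 = 3)
1/(-317*v(-10)) = 1/(-317*3) = 1/(-951) = -1/951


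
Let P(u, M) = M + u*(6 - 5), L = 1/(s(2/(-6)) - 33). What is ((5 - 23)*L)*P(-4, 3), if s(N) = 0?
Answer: -6/11 ≈ -0.54545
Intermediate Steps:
L = -1/33 (L = 1/(0 - 33) = 1/(-33) = -1/33 ≈ -0.030303)
P(u, M) = M + u (P(u, M) = M + u*1 = M + u)
((5 - 23)*L)*P(-4, 3) = ((5 - 23)*(-1/33))*(3 - 4) = -18*(-1/33)*(-1) = (6/11)*(-1) = -6/11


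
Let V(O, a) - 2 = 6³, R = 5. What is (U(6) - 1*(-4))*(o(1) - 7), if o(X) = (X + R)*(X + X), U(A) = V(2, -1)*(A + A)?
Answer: 13100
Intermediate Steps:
V(O, a) = 218 (V(O, a) = 2 + 6³ = 2 + 216 = 218)
U(A) = 436*A (U(A) = 218*(A + A) = 218*(2*A) = 436*A)
o(X) = 2*X*(5 + X) (o(X) = (X + 5)*(X + X) = (5 + X)*(2*X) = 2*X*(5 + X))
(U(6) - 1*(-4))*(o(1) - 7) = (436*6 - 1*(-4))*(2*1*(5 + 1) - 7) = (2616 + 4)*(2*1*6 - 7) = 2620*(12 - 7) = 2620*5 = 13100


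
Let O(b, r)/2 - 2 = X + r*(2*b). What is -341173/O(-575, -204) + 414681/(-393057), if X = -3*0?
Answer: -6444518035/3616155228 ≈ -1.7821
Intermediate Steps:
X = 0
O(b, r) = 4 + 4*b*r (O(b, r) = 4 + 2*(0 + r*(2*b)) = 4 + 2*(0 + 2*b*r) = 4 + 2*(2*b*r) = 4 + 4*b*r)
-341173/O(-575, -204) + 414681/(-393057) = -341173/(4 + 4*(-575)*(-204)) + 414681/(-393057) = -341173/(4 + 469200) + 414681*(-1/393057) = -341173/469204 - 8131/7707 = -6444518035/3616155228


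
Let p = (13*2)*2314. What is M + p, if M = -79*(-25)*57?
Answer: 172739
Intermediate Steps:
p = 60164 (p = 26*2314 = 60164)
M = 112575 (M = 1975*57 = 112575)
M + p = 112575 + 60164 = 172739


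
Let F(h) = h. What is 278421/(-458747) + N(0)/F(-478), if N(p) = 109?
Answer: -183088661/219281066 ≈ -0.83495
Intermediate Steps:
278421/(-458747) + N(0)/F(-478) = 278421/(-458747) + 109/(-478) = 278421*(-1/458747) + 109*(-1/478) = -278421/458747 - 109/478 = -183088661/219281066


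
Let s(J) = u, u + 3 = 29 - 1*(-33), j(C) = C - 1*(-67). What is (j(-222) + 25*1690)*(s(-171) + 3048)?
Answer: 130789165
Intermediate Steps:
j(C) = 67 + C (j(C) = C + 67 = 67 + C)
u = 59 (u = -3 + (29 - 1*(-33)) = -3 + (29 + 33) = -3 + 62 = 59)
s(J) = 59
(j(-222) + 25*1690)*(s(-171) + 3048) = ((67 - 222) + 25*1690)*(59 + 3048) = (-155 + 42250)*3107 = 42095*3107 = 130789165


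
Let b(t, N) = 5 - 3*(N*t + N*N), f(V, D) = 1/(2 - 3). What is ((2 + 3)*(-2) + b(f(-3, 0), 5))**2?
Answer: 4225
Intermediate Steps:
f(V, D) = -1 (f(V, D) = 1/(-1) = -1)
b(t, N) = 5 - 3*N**2 - 3*N*t (b(t, N) = 5 - 3*(N*t + N**2) = 5 - 3*(N**2 + N*t) = 5 - (3*N**2 + 3*N*t) = 5 + (-3*N**2 - 3*N*t) = 5 - 3*N**2 - 3*N*t)
((2 + 3)*(-2) + b(f(-3, 0), 5))**2 = ((2 + 3)*(-2) + (5 - 3*5**2 - 3*5*(-1)))**2 = (5*(-2) + (5 - 3*25 + 15))**2 = (-10 + (5 - 75 + 15))**2 = (-10 - 55)**2 = (-65)**2 = 4225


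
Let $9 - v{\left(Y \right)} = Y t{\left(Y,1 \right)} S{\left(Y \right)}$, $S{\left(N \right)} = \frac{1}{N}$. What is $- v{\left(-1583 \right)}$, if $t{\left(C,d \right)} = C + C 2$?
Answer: $-4758$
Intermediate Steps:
$t{\left(C,d \right)} = 3 C$ ($t{\left(C,d \right)} = C + 2 C = 3 C$)
$v{\left(Y \right)} = 9 - 3 Y$ ($v{\left(Y \right)} = 9 - \frac{Y 3 Y}{Y} = 9 - \frac{3 Y^{2}}{Y} = 9 - 3 Y$)
$- v{\left(-1583 \right)} = - (9 - -4749) = - (9 + 4749) = \left(-1\right) 4758 = -4758$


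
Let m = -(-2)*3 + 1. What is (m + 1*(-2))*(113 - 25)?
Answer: 440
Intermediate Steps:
m = 7 (m = -2*(-3) + 1 = 6 + 1 = 7)
(m + 1*(-2))*(113 - 25) = (7 + 1*(-2))*(113 - 25) = (7 - 2)*88 = 5*88 = 440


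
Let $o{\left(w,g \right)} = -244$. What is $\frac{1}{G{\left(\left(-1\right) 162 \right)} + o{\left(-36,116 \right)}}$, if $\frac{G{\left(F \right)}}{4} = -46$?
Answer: $- \frac{1}{428} \approx -0.0023364$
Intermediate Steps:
$G{\left(F \right)} = -184$ ($G{\left(F \right)} = 4 \left(-46\right) = -184$)
$\frac{1}{G{\left(\left(-1\right) 162 \right)} + o{\left(-36,116 \right)}} = \frac{1}{-184 - 244} = \frac{1}{-428} = - \frac{1}{428}$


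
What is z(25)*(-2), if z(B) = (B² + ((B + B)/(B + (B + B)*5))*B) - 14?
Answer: -13542/11 ≈ -1231.1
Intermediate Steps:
z(B) = -14 + B² + 2*B/11 (z(B) = (B² + ((2*B)/(B + (2*B)*5))*B) - 14 = (B² + ((2*B)/(B + 10*B))*B) - 14 = (B² + ((2*B)/((11*B)))*B) - 14 = (B² + ((2*B)*(1/(11*B)))*B) - 14 = (B² + 2*B/11) - 14 = -14 + B² + 2*B/11)
z(25)*(-2) = (-14 + 25² + (2/11)*25)*(-2) = (-14 + 625 + 50/11)*(-2) = (6771/11)*(-2) = -13542/11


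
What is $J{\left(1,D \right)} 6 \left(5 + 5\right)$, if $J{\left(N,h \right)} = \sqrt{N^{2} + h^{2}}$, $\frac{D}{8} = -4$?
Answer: $300 \sqrt{41} \approx 1920.9$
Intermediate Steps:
$D = -32$ ($D = 8 \left(-4\right) = -32$)
$J{\left(1,D \right)} 6 \left(5 + 5\right) = \sqrt{1^{2} + \left(-32\right)^{2}} \cdot 6 \left(5 + 5\right) = \sqrt{1 + 1024} \cdot 6 \cdot 10 = \sqrt{1025} \cdot 60 = 5 \sqrt{41} \cdot 60 = 300 \sqrt{41}$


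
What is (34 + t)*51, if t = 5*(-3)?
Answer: 969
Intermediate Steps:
t = -15
(34 + t)*51 = (34 - 15)*51 = 19*51 = 969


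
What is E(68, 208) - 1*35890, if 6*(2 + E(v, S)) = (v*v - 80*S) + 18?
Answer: -113675/3 ≈ -37892.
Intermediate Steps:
E(v, S) = 1 - 40*S/3 + v²/6 (E(v, S) = -2 + ((v*v - 80*S) + 18)/6 = -2 + ((v² - 80*S) + 18)/6 = -2 + (18 + v² - 80*S)/6 = -2 + (3 - 40*S/3 + v²/6) = 1 - 40*S/3 + v²/6)
E(68, 208) - 1*35890 = (1 - 40/3*208 + (⅙)*68²) - 1*35890 = (1 - 8320/3 + (⅙)*4624) - 35890 = (1 - 8320/3 + 2312/3) - 35890 = -6005/3 - 35890 = -113675/3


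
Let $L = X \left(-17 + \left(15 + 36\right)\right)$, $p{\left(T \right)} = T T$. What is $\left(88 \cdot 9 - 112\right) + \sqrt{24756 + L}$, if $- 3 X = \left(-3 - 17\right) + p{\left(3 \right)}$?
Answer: $680 + \frac{\sqrt{223926}}{3} \approx 837.74$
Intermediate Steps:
$p{\left(T \right)} = T^{2}$
$X = \frac{11}{3}$ ($X = - \frac{\left(-3 - 17\right) + 3^{2}}{3} = - \frac{-20 + 9}{3} = \left(- \frac{1}{3}\right) \left(-11\right) = \frac{11}{3} \approx 3.6667$)
$L = \frac{374}{3}$ ($L = \frac{11 \left(-17 + \left(15 + 36\right)\right)}{3} = \frac{11 \left(-17 + 51\right)}{3} = \frac{11}{3} \cdot 34 = \frac{374}{3} \approx 124.67$)
$\left(88 \cdot 9 - 112\right) + \sqrt{24756 + L} = \left(88 \cdot 9 - 112\right) + \sqrt{24756 + \frac{374}{3}} = \left(792 - 112\right) + \sqrt{\frac{74642}{3}} = 680 + \frac{\sqrt{223926}}{3}$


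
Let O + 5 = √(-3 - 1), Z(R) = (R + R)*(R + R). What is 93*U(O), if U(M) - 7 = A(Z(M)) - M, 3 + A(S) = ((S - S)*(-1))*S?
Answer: 837 - 186*I ≈ 837.0 - 186.0*I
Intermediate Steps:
Z(R) = 4*R² (Z(R) = (2*R)*(2*R) = 4*R²)
A(S) = -3 (A(S) = -3 + ((S - S)*(-1))*S = -3 + (0*(-1))*S = -3 + 0*S = -3 + 0 = -3)
O = -5 + 2*I (O = -5 + √(-3 - 1) = -5 + √(-4) = -5 + 2*I ≈ -5.0 + 2.0*I)
U(M) = 4 - M (U(M) = 7 + (-3 - M) = 4 - M)
93*U(O) = 93*(4 - (-5 + 2*I)) = 93*(4 + (5 - 2*I)) = 93*(9 - 2*I) = 837 - 186*I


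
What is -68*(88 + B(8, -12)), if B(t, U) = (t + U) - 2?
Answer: -5576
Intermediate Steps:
B(t, U) = -2 + U + t (B(t, U) = (U + t) - 2 = -2 + U + t)
-68*(88 + B(8, -12)) = -68*(88 + (-2 - 12 + 8)) = -68*(88 - 6) = -68*82 = -5576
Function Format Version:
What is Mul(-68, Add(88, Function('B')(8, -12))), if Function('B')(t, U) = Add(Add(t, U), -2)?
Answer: -5576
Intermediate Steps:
Function('B')(t, U) = Add(-2, U, t) (Function('B')(t, U) = Add(Add(U, t), -2) = Add(-2, U, t))
Mul(-68, Add(88, Function('B')(8, -12))) = Mul(-68, Add(88, Add(-2, -12, 8))) = Mul(-68, Add(88, -6)) = Mul(-68, 82) = -5576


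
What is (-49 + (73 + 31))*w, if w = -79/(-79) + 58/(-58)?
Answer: 0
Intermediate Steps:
w = 0 (w = -79*(-1/79) + 58*(-1/58) = 1 - 1 = 0)
(-49 + (73 + 31))*w = (-49 + (73 + 31))*0 = (-49 + 104)*0 = 55*0 = 0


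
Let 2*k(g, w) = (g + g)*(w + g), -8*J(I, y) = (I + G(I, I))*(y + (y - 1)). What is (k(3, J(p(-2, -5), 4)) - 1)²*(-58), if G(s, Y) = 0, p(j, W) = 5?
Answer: -48749/32 ≈ -1523.4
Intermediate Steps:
J(I, y) = -I*(-1 + 2*y)/8 (J(I, y) = -(I + 0)*(y + (y - 1))/8 = -I*(y + (-1 + y))/8 = -I*(-1 + 2*y)/8)
k(g, w) = g*(g + w) (k(g, w) = ((g + g)*(w + g))/2 = ((2*g)*(g + w))/2 = (2*g*(g + w))/2 = g*(g + w))
(k(3, J(p(-2, -5), 4)) - 1)²*(-58) = (3*(3 + (⅛)*5*(1 - 2*4)) - 1)²*(-58) = (3*(3 + (⅛)*5*(1 - 8)) - 1)²*(-58) = (3*(3 + (⅛)*5*(-7)) - 1)²*(-58) = (3*(3 - 35/8) - 1)²*(-58) = (3*(-11/8) - 1)²*(-58) = (-33/8 - 1)²*(-58) = (-41/8)²*(-58) = (1681/64)*(-58) = -48749/32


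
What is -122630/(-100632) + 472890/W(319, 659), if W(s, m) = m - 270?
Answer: 23817784775/19572924 ≈ 1216.9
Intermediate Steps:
W(s, m) = -270 + m
-122630/(-100632) + 472890/W(319, 659) = -122630/(-100632) + 472890/(-270 + 659) = -122630*(-1/100632) + 472890/389 = 61315/50316 + 472890*(1/389) = 61315/50316 + 472890/389 = 23817784775/19572924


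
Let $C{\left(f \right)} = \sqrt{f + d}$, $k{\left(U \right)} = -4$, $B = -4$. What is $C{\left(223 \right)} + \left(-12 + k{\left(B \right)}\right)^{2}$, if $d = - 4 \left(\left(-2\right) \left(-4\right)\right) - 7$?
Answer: $256 + 2 \sqrt{46} \approx 269.56$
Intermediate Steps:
$d = -39$ ($d = \left(-4\right) 8 - 7 = -32 - 7 = -39$)
$C{\left(f \right)} = \sqrt{-39 + f}$ ($C{\left(f \right)} = \sqrt{f - 39} = \sqrt{-39 + f}$)
$C{\left(223 \right)} + \left(-12 + k{\left(B \right)}\right)^{2} = \sqrt{-39 + 223} + \left(-12 - 4\right)^{2} = \sqrt{184} + \left(-16\right)^{2} = 2 \sqrt{46} + 256 = 256 + 2 \sqrt{46}$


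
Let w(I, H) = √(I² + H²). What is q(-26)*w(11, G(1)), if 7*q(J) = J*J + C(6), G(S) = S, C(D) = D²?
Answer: 712*√122/7 ≈ 1123.5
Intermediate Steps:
q(J) = 36/7 + J²/7 (q(J) = (J*J + 6²)/7 = (J² + 36)/7 = (36 + J²)/7 = 36/7 + J²/7)
w(I, H) = √(H² + I²)
q(-26)*w(11, G(1)) = (36/7 + (⅐)*(-26)²)*√(1² + 11²) = (36/7 + (⅐)*676)*√(1 + 121) = (36/7 + 676/7)*√122 = 712*√122/7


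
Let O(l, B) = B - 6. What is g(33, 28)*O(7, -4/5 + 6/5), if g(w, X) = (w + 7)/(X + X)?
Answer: -4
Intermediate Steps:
g(w, X) = (7 + w)/(2*X) (g(w, X) = (7 + w)/((2*X)) = (7 + w)*(1/(2*X)) = (7 + w)/(2*X))
O(l, B) = -6 + B
g(33, 28)*O(7, -4/5 + 6/5) = ((½)*(7 + 33)/28)*(-6 + (-4/5 + 6/5)) = ((½)*(1/28)*40)*(-6 + (-4*⅕ + 6*(⅕))) = 5*(-6 + (-⅘ + 6/5))/7 = 5*(-6 + ⅖)/7 = (5/7)*(-28/5) = -4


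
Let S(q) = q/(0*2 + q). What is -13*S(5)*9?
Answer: -117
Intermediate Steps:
S(q) = 1 (S(q) = q/(0 + q) = q/q = 1)
-13*S(5)*9 = -13*1*9 = -13*9 = -117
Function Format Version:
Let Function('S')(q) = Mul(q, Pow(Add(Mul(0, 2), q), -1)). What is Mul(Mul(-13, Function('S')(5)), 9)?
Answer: -117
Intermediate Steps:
Function('S')(q) = 1 (Function('S')(q) = Mul(q, Pow(Add(0, q), -1)) = Mul(q, Pow(q, -1)) = 1)
Mul(Mul(-13, Function('S')(5)), 9) = Mul(Mul(-13, 1), 9) = Mul(-13, 9) = -117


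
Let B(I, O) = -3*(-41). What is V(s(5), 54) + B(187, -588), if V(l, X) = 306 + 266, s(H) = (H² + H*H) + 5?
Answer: 695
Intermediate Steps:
B(I, O) = 123
s(H) = 5 + 2*H² (s(H) = (H² + H²) + 5 = 2*H² + 5 = 5 + 2*H²)
V(l, X) = 572
V(s(5), 54) + B(187, -588) = 572 + 123 = 695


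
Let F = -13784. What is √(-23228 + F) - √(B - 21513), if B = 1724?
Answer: I*(-√19789 + 2*√9253) ≈ 51.712*I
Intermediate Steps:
√(-23228 + F) - √(B - 21513) = √(-23228 - 13784) - √(1724 - 21513) = √(-37012) - √(-19789) = 2*I*√9253 - I*√19789 = -I*√19789 + 2*I*√9253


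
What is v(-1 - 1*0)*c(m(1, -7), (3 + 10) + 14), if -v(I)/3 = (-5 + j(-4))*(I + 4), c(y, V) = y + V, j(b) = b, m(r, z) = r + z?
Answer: 1701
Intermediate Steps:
c(y, V) = V + y
v(I) = 108 + 27*I (v(I) = -3*(-5 - 4)*(I + 4) = -(-27)*(4 + I) = -3*(-36 - 9*I) = 108 + 27*I)
v(-1 - 1*0)*c(m(1, -7), (3 + 10) + 14) = (108 + 27*(-1 - 1*0))*(((3 + 10) + 14) + (1 - 7)) = (108 + 27*(-1 + 0))*((13 + 14) - 6) = (108 + 27*(-1))*(27 - 6) = (108 - 27)*21 = 81*21 = 1701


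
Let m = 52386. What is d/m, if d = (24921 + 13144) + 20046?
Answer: 58111/52386 ≈ 1.1093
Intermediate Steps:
d = 58111 (d = 38065 + 20046 = 58111)
d/m = 58111/52386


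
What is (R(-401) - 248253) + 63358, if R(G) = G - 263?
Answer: -185559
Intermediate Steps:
R(G) = -263 + G
(R(-401) - 248253) + 63358 = ((-263 - 401) - 248253) + 63358 = (-664 - 248253) + 63358 = -248917 + 63358 = -185559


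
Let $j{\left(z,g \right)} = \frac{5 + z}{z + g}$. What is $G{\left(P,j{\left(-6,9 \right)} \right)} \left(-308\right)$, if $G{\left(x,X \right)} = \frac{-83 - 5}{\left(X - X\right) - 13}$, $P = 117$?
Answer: $- \frac{27104}{13} \approx -2084.9$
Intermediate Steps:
$j{\left(z,g \right)} = \frac{5 + z}{g + z}$
$G{\left(x,X \right)} = \frac{88}{13}$ ($G{\left(x,X \right)} = - \frac{88}{0 - 13} = - \frac{88}{-13} = \left(-88\right) \left(- \frac{1}{13}\right) = \frac{88}{13}$)
$G{\left(P,j{\left(-6,9 \right)} \right)} \left(-308\right) = \frac{88}{13} \left(-308\right) = - \frac{27104}{13}$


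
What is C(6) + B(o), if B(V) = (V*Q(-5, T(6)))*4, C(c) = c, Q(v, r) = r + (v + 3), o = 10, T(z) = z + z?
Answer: 406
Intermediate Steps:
T(z) = 2*z
Q(v, r) = 3 + r + v (Q(v, r) = r + (3 + v) = 3 + r + v)
B(V) = 40*V (B(V) = (V*(3 + 2*6 - 5))*4 = (V*(3 + 12 - 5))*4 = (V*10)*4 = (10*V)*4 = 40*V)
C(6) + B(o) = 6 + 40*10 = 6 + 400 = 406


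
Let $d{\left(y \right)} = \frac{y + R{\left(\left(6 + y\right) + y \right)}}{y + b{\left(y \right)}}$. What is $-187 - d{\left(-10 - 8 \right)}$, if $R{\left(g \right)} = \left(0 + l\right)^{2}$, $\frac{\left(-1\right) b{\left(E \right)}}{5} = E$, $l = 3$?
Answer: $- \frac{1495}{8} \approx -186.88$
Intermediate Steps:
$b{\left(E \right)} = - 5 E$
$R{\left(g \right)} = 9$ ($R{\left(g \right)} = \left(0 + 3\right)^{2} = 3^{2} = 9$)
$d{\left(y \right)} = - \frac{9 + y}{4 y}$ ($d{\left(y \right)} = \frac{y + 9}{y - 5 y} = \frac{9 + y}{\left(-4\right) y} = \left(9 + y\right) \left(- \frac{1}{4 y}\right) = - \frac{9 + y}{4 y}$)
$-187 - d{\left(-10 - 8 \right)} = -187 - \frac{-9 - \left(-10 - 8\right)}{4 \left(-10 - 8\right)} = -187 - \frac{-9 - -18}{4 \left(-18\right)} = -187 - \frac{1}{4} \left(- \frac{1}{18}\right) \left(-9 + 18\right) = -187 - \frac{1}{4} \left(- \frac{1}{18}\right) 9 = -187 - - \frac{1}{8} = -187 + \frac{1}{8} = - \frac{1495}{8}$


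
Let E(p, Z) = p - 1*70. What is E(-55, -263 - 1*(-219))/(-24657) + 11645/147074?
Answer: 305515015/3626403618 ≈ 0.084247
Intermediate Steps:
E(p, Z) = -70 + p (E(p, Z) = p - 70 = -70 + p)
E(-55, -263 - 1*(-219))/(-24657) + 11645/147074 = (-70 - 55)/(-24657) + 11645/147074 = -125*(-1/24657) + 11645*(1/147074) = 125/24657 + 11645/147074 = 305515015/3626403618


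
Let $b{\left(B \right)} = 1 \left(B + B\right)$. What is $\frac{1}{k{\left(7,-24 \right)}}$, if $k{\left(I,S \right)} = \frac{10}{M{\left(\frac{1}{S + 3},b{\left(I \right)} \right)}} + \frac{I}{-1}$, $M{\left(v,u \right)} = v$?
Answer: $- \frac{1}{217} \approx -0.0046083$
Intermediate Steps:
$b{\left(B \right)} = 2 B$ ($b{\left(B \right)} = 1 \cdot 2 B = 2 B$)
$k{\left(I,S \right)} = 30 - I + 10 S$ ($k{\left(I,S \right)} = \frac{10}{\frac{1}{S + 3}} + \frac{I}{-1} = \frac{10}{\frac{1}{3 + S}} + I \left(-1\right) = 10 \left(3 + S\right) - I = \left(30 + 10 S\right) - I = 30 - I + 10 S$)
$\frac{1}{k{\left(7,-24 \right)}} = \frac{1}{30 - 7 + 10 \left(-24\right)} = \frac{1}{30 - 7 - 240} = \frac{1}{-217} = - \frac{1}{217}$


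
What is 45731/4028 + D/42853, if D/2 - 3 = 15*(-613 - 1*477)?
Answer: 1828019111/172611884 ≈ 10.590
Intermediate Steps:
D = -32694 (D = 6 + 2*(15*(-613 - 1*477)) = 6 + 2*(15*(-613 - 477)) = 6 + 2*(15*(-1090)) = 6 + 2*(-16350) = 6 - 32700 = -32694)
45731/4028 + D/42853 = 45731/4028 - 32694/42853 = 1828019111/172611884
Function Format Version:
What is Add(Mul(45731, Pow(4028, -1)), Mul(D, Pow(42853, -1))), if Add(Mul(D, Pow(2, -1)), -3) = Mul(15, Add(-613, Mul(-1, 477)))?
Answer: Rational(1828019111, 172611884) ≈ 10.590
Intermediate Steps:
D = -32694 (D = Add(6, Mul(2, Mul(15, Add(-613, Mul(-1, 477))))) = Add(6, Mul(2, Mul(15, Add(-613, -477)))) = Add(6, Mul(2, Mul(15, -1090))) = Add(6, Mul(2, -16350)) = Add(6, -32700) = -32694)
Add(Mul(45731, Pow(4028, -1)), Mul(D, Pow(42853, -1))) = Add(Mul(45731, Pow(4028, -1)), Mul(-32694, Pow(42853, -1))) = Add(Mul(45731, Rational(1, 4028)), Mul(-32694, Rational(1, 42853))) = Add(Rational(45731, 4028), Rational(-32694, 42853)) = Rational(1828019111, 172611884)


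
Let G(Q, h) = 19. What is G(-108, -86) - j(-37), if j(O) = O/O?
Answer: 18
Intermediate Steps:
j(O) = 1
G(-108, -86) - j(-37) = 19 - 1*1 = 19 - 1 = 18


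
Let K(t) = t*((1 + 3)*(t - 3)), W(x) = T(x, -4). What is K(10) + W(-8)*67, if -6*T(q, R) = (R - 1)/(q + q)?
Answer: 26545/96 ≈ 276.51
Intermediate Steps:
T(q, R) = -(-1 + R)/(12*q) (T(q, R) = -(R - 1)/(6*(q + q)) = -(-1 + R)/(6*(2*q)) = -(-1 + R)*1/(2*q)/6 = -(-1 + R)/(12*q))
W(x) = 5/(12*x) (W(x) = (1 - 1*(-4))/(12*x) = (1 + 4)/(12*x) = (1/12)*5/x = 5/(12*x))
K(t) = t*(-12 + 4*t) (K(t) = t*(4*(-3 + t)) = t*(-12 + 4*t))
K(10) + W(-8)*67 = 4*10*(-3 + 10) + ((5/12)/(-8))*67 = 4*10*7 + ((5/12)*(-1/8))*67 = 280 - 5/96*67 = 280 - 335/96 = 26545/96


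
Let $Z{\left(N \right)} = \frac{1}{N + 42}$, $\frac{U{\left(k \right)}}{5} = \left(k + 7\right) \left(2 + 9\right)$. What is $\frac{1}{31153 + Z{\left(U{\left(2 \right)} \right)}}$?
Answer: $\frac{537}{16729162} \approx 3.21 \cdot 10^{-5}$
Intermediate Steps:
$U{\left(k \right)} = 385 + 55 k$ ($U{\left(k \right)} = 5 \left(k + 7\right) \left(2 + 9\right) = 5 \left(7 + k\right) 11 = 5 \left(77 + 11 k\right) = 385 + 55 k$)
$Z{\left(N \right)} = \frac{1}{42 + N}$
$\frac{1}{31153 + Z{\left(U{\left(2 \right)} \right)}} = \frac{1}{31153 + \frac{1}{42 + \left(385 + 55 \cdot 2\right)}} = \frac{1}{31153 + \frac{1}{42 + \left(385 + 110\right)}} = \frac{1}{31153 + \frac{1}{42 + 495}} = \frac{1}{31153 + \frac{1}{537}} = \frac{1}{\frac{16729162}{537}} = \frac{537}{16729162}$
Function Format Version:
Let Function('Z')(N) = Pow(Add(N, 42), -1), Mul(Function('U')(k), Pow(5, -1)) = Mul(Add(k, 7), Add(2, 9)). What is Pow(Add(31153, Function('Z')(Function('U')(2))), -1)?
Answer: Rational(537, 16729162) ≈ 3.2100e-5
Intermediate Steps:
Function('U')(k) = Add(385, Mul(55, k)) (Function('U')(k) = Mul(5, Mul(Add(k, 7), Add(2, 9))) = Mul(5, Mul(Add(7, k), 11)) = Mul(5, Add(77, Mul(11, k))) = Add(385, Mul(55, k)))
Function('Z')(N) = Pow(Add(42, N), -1)
Pow(Add(31153, Function('Z')(Function('U')(2))), -1) = Pow(Add(31153, Pow(Add(42, Add(385, Mul(55, 2))), -1)), -1) = Pow(Add(31153, Pow(Add(42, Add(385, 110)), -1)), -1) = Pow(Add(31153, Pow(Add(42, 495), -1)), -1) = Pow(Add(31153, Pow(537, -1)), -1) = Pow(Add(31153, Rational(1, 537)), -1) = Pow(Rational(16729162, 537), -1) = Rational(537, 16729162)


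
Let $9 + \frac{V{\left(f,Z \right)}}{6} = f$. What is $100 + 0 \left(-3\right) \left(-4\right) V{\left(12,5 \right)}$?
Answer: $100$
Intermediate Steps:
$V{\left(f,Z \right)} = -54 + 6 f$
$100 + 0 \left(-3\right) \left(-4\right) V{\left(12,5 \right)} = 100 + 0 \left(-3\right) \left(-4\right) \left(-54 + 6 \cdot 12\right) = 100 + 0 \left(-4\right) \left(-54 + 72\right) = 100 + 0 \cdot 18 = 100 + 0 = 100$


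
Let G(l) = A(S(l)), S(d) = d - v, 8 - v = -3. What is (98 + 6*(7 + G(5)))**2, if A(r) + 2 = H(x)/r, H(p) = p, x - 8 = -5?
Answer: 15625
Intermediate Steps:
x = 3 (x = 8 - 5 = 3)
v = 11 (v = 8 - 1*(-3) = 8 + 3 = 11)
S(d) = -11 + d (S(d) = d - 1*11 = d - 11 = -11 + d)
A(r) = -2 + 3/r
G(l) = -2 + 3/(-11 + l)
(98 + 6*(7 + G(5)))**2 = (98 + 6*(7 + (25 - 2*5)/(-11 + 5)))**2 = (98 + 6*(7 + (25 - 10)/(-6)))**2 = (98 + 6*(7 - 1/6*15))**2 = (98 + 6*(7 - 5/2))**2 = (98 + 6*(9/2))**2 = (98 + 27)**2 = 125**2 = 15625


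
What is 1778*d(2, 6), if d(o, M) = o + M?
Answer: 14224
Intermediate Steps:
d(o, M) = M + o
1778*d(2, 6) = 1778*(6 + 2) = 1778*8 = 14224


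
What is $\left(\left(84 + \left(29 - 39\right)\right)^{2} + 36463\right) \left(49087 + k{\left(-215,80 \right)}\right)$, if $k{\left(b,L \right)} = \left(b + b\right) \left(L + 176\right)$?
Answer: $-2557985427$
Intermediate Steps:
$k{\left(b,L \right)} = 2 b \left(176 + L\right)$
$\left(\left(84 + \left(29 - 39\right)\right)^{2} + 36463\right) \left(49087 + k{\left(-215,80 \right)}\right) = \left(\left(84 + \left(29 - 39\right)\right)^{2} + 36463\right) \left(49087 + 2 \left(-215\right) \left(176 + 80\right)\right) = \left(\left(84 + \left(29 - 39\right)\right)^{2} + 36463\right) \left(49087 + 2 \left(-215\right) 256\right) = \left(\left(84 - 10\right)^{2} + 36463\right) \left(49087 - 110080\right) = \left(74^{2} + 36463\right) \left(-60993\right) = \left(5476 + 36463\right) \left(-60993\right) = 41939 \left(-60993\right) = -2557985427$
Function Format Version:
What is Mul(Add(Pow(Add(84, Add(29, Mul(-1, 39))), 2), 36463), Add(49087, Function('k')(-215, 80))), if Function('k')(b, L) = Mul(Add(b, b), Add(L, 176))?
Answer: -2557985427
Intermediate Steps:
Function('k')(b, L) = Mul(2, b, Add(176, L)) (Function('k')(b, L) = Mul(Mul(2, b), Add(176, L)) = Mul(2, b, Add(176, L)))
Mul(Add(Pow(Add(84, Add(29, Mul(-1, 39))), 2), 36463), Add(49087, Function('k')(-215, 80))) = Mul(Add(Pow(Add(84, Add(29, Mul(-1, 39))), 2), 36463), Add(49087, Mul(2, -215, Add(176, 80)))) = Mul(Add(Pow(Add(84, Add(29, -39)), 2), 36463), Add(49087, Mul(2, -215, 256))) = Mul(Add(Pow(Add(84, -10), 2), 36463), Add(49087, -110080)) = Mul(Add(Pow(74, 2), 36463), -60993) = Mul(Add(5476, 36463), -60993) = Mul(41939, -60993) = -2557985427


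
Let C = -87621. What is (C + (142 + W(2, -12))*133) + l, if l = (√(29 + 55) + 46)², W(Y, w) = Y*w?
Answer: -69727 + 184*√21 ≈ -68884.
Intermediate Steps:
l = (46 + 2*√21)² (l = (√84 + 46)² = (2*√21 + 46)² = (46 + 2*√21)² ≈ 3043.2)
(C + (142 + W(2, -12))*133) + l = (-87621 + (142 + 2*(-12))*133) + (2200 + 184*√21) = (-87621 + (142 - 24)*133) + (2200 + 184*√21) = (-87621 + 118*133) + (2200 + 184*√21) = (-87621 + 15694) + (2200 + 184*√21) = -71927 + (2200 + 184*√21) = -69727 + 184*√21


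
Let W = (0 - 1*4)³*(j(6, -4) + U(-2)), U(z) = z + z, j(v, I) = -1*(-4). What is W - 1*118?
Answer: -118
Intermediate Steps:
j(v, I) = 4
U(z) = 2*z
W = 0 (W = (0 - 1*4)³*(4 + 2*(-2)) = (0 - 4)³*(4 - 4) = (-4)³*0 = -64*0 = 0)
W - 1*118 = 0 - 1*118 = 0 - 118 = -118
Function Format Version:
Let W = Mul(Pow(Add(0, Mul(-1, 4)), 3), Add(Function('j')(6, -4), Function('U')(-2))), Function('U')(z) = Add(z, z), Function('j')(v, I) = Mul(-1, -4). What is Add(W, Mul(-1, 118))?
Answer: -118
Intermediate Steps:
Function('j')(v, I) = 4
Function('U')(z) = Mul(2, z)
W = 0 (W = Mul(Pow(Add(0, Mul(-1, 4)), 3), Add(4, Mul(2, -2))) = Mul(Pow(Add(0, -4), 3), Add(4, -4)) = Mul(Pow(-4, 3), 0) = Mul(-64, 0) = 0)
Add(W, Mul(-1, 118)) = Add(0, Mul(-1, 118)) = Add(0, -118) = -118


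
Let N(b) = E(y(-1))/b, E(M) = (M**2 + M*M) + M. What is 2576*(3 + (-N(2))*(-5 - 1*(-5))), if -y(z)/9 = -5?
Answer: 7728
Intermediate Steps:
y(z) = 45 (y(z) = -9*(-5) = 45)
E(M) = M + 2*M**2 (E(M) = (M**2 + M**2) + M = 2*M**2 + M = M + 2*M**2)
N(b) = 4095/b (N(b) = (45*(1 + 2*45))/b = (45*(1 + 90))/b = (45*91)/b = 4095/b)
2576*(3 + (-N(2))*(-5 - 1*(-5))) = 2576*(3 + (-4095/2)*(-5 - 1*(-5))) = 2576*(3 + (-4095/2)*(-5 + 5)) = 2576*(3 - 1*4095/2*0) = 2576*(3 - 4095/2*0) = 2576*(3 + 0) = 2576*3 = 7728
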